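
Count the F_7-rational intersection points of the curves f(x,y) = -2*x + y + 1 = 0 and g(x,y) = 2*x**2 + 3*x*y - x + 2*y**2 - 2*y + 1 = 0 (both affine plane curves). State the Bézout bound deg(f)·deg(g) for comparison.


Common zeros: ∅; count = 0; Bézout bound = 2.

deg(f) = 1, deg(g) = 2, so Bézout bound = 2.
Scan x ∈ F_7. For each x, list the y ∈ F_7 with f(x, y) ≡ 0 and those with g(x, y) ≡ 0 (mod 7); the common zeros in that column are the intersection.
  x = 0: f ≡ 0 at y ∈ {6}; g ≡ 0 at y ∈ ∅; common: ∅.
  x = 1: f ≡ 0 at y ∈ {1}; g ≡ 0 at y ∈ ∅; common: ∅.
  x = 2: f ≡ 0 at y ∈ {3}; g ≡ 0 at y ∈ {0, 5}; common: ∅.
  x = 3: f ≡ 0 at y ∈ {5}; g ≡ 0 at y ∈ ∅; common: ∅.
  x = 4: f ≡ 0 at y ∈ {0}; g ≡ 0 at y ∈ {3, 6}; common: ∅.
  x = 5: f ≡ 0 at y ∈ {2}; g ≡ 0 at y ∈ {5, 6}; common: ∅.
  x = 6: f ≡ 0 at y ∈ {4}; g ≡ 0 at y ∈ {3}; common: ∅.
Collecting: common zeros = ∅, so the count is 0.
Comparison with the Bézout bound: 0 ≤ 2 = deg(f)·deg(g), as expected for curves with no common component (the affine F_7-count falls short of the bound because intersections may lie at infinity, over extension fields, or carry multiplicity).


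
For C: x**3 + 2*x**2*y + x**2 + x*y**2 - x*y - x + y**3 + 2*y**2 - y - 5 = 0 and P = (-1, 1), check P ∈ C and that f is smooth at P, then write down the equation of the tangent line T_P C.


Tangent line at P: -4*x + 7*y - 11 = 0.

Step 1: f(-1, 1) = 0, so P lies on C.
Step 2: partial derivatives
  f_x(x, y) = 3*x**2 + 4*x*y + 2*x + y**2 - y - 1, f_y(x, y) = 2*x**2 + 2*x*y - x + 3*y**2 + 4*y - 1.
  f_x(P) = -4, f_y(P) = 7 (gradient nonzero, so P is smooth).
Step 3: tangent line at P: -4·(x − -1) + 7·(y − 1) = 0.
Expanding: -4*x + 7*y - 11 = 0.


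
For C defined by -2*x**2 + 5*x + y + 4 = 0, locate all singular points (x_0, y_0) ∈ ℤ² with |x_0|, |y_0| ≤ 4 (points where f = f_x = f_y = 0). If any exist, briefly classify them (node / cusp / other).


No singular points in the scanned grid; C is smooth there.

Compute partial derivatives:
  f_x = 5 - 4*x.
  f_y = 1.
f_y = 1 is a nonzero constant, so f_y never vanishes: no point (x, y) can satisfy f = f_x = f_y = 0. In particular no (x, y) ∈ {−4, ..., 4}² is singular; the curve is smooth.


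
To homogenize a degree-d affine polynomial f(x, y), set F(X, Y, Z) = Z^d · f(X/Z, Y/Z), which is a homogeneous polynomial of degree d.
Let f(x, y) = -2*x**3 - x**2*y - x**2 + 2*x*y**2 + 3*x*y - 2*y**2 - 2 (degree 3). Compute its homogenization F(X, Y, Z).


F(X, Y, Z) = -2*X**3 - X**2*Y - X**2*Z + 2*X*Y**2 + 3*X*Y*Z - 2*Y**2*Z - 2*Z**3

deg(f) = 3.
Substitute x = X/Z, y = Y/Z into f, then multiply by Z^3.
  monomial -2·x^3·y^0 ↦ -2·X^3·Y^0·Z^0.
  monomial -1·x^2·y^1 ↦ -1·X^2·Y^1·Z^0.
  monomial -1·x^2·y^0 ↦ -1·X^2·Y^0·Z^1.
  monomial 2·x^1·y^2 ↦ 2·X^1·Y^2·Z^0.
  monomial 3·x^1·y^1 ↦ 3·X^1·Y^1·Z^1.
  monomial -2·x^0·y^2 ↦ -2·X^0·Y^2·Z^1.
  monomial -2·x^0·y^0 ↦ -2·X^0·Y^0·Z^3.
Collecting: F(X, Y, Z) = -2*X**3 - X**2*Y - X**2*Z + 2*X*Y**2 + 3*X*Y*Z - 2*Y**2*Z - 2*Z**3.


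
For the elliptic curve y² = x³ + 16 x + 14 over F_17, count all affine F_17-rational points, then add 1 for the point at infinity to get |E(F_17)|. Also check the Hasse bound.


Affine points = {(3, 2), (3, 15), (5, 7), (5, 10), (8, 5), (8, 12), (10, 1), (10, 16), (11, 5), (11, 12), (12, 8), (12, 9), (15, 5), (15, 12)}; affine count = 14; |E(F_17)| = 15.

Discriminant check: Δ ∝ 4a³ + 27b² = 4·16³ + 27·14² = 4·4096 + 27·196 ≡ 1 (mod 17). Nonzero ⇒ E is nonsingular.
For each x ∈ F_17, compute rhs = x³ + 16·x + 14 mod 17, then count y ∈ F_17 with y² ≡ rhs.
  x = 0: rhs = 14, matching y values: none (0 points).
  x = 1: rhs = 14, matching y values: none (0 points).
  x = 2: rhs = 3, matching y values: none (0 points).
  x = 3: rhs = 4, matching y values: 2, 15 (2 points).
  x = 4: rhs = 6, matching y values: none (0 points).
  x = 5: rhs = 15, matching y values: 7, 10 (2 points).
  x = 6: rhs = 3, matching y values: none (0 points).
  x = 7: rhs = 10, matching y values: none (0 points).
  x = 8: rhs = 8, matching y values: 5, 12 (2 points).
  x = 9: rhs = 3, matching y values: none (0 points).
  x = 10: rhs = 1, matching y values: 1, 16 (2 points).
  x = 11: rhs = 8, matching y values: 5, 12 (2 points).
  x = 12: rhs = 13, matching y values: 8, 9 (2 points).
  x = 13: rhs = 5, matching y values: none (0 points).
  x = 14: rhs = 7, matching y values: none (0 points).
  x = 15: rhs = 8, matching y values: 5, 12 (2 points).
  x = 16: rhs = 14, matching y values: none (0 points).
Total affine count: 14.
Full point count |E(F_17)| = 14 + 1 = 15.
Hasse bound: |15 − (17+1)| = |-3| = 3 ≤ 2√17 ≈ 8.2462 ✓.


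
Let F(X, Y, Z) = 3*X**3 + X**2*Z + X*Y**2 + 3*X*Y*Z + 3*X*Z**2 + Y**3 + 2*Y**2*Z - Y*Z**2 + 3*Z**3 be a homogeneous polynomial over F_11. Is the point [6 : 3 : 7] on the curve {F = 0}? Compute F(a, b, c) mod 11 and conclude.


F(6,3,7) ≡ 4 (mod 11); P is NOT on the curve.

Evaluate F(6, 3, 7) term-by-term (mod 11).
  3*X**3 ↦ 3·216·1·1 = 648
  X**2*Z ↦ 1·36·1·7 = 252
  X*Y**2 ↦ 1·6·9·1 = 54
  3*X*Y*Z ↦ 3·6·3·7 = 378
  3*X*Z**2 ↦ 3·6·1·49 = 882
  Y**3 ↦ 1·1·27·1 = 27
  2*Y**2*Z ↦ 2·1·9·7 = 126
  -Y*Z**2 ↦ -1·1·3·49 = -147
  3*Z**3 ↦ 3·1·1·343 = 1029
Sum: F(6, 3, 7) = (648) + (252) + (54) + (378) + (882) + (27) + (126) + (-147) + (1029) = 3249.
Reducing mod 11: 3249 ≡ 4 (mod 11).
Since F(a, b, c) ≡ 4 ≠ 0 (mod 11), P does NOT lie on the curve.


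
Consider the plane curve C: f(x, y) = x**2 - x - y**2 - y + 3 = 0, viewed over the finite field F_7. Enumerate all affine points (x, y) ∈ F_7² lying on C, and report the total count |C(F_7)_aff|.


Affine F_7-points: {(2, 3), (3, 1), (3, 5), (5, 1), (5, 5), (6, 3)}; count = 6.

For each of the 49 pairs (x, y) ∈ F_7², evaluate f(x, y) mod 7. Record the zeros.
  x = 0: [0↦3, 1↦1, 2↦4, 3↦5, 4↦4, 5↦1, 6↦3]  zeros at y ∈ ∅
  x = 1: [0↦3, 1↦1, 2↦4, 3↦5, 4↦4, 5↦1, 6↦3]  zeros at y ∈ ∅
  x = 2: [0↦5, 1↦3, 2↦6, 3↦0, 4↦6, 5↦3, 6↦5]  zeros at y ∈ {3}
  x = 3: [0↦2, 1↦0, 2↦3, 3↦4, 4↦3, 5↦0, 6↦2]  zeros at y ∈ {1, 5}
  x = 4: [0↦1, 1↦6, 2↦2, 3↦3, 4↦2, 5↦6, 6↦1]  zeros at y ∈ ∅
  x = 5: [0↦2, 1↦0, 2↦3, 3↦4, 4↦3, 5↦0, 6↦2]  zeros at y ∈ {1, 5}
  x = 6: [0↦5, 1↦3, 2↦6, 3↦0, 4↦6, 5↦3, 6↦5]  zeros at y ∈ {3}
Collecting zeros: affine points = {(2, 3), (3, 1), (3, 5), (5, 1), (5, 5), (6, 3)}.
Total count |C(F_7)_aff| = 6.


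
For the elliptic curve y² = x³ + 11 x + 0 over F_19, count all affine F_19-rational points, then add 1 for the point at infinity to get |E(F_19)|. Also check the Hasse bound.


Affine points = {(0, 0), (2, 7), (2, 12), (5, 3), (5, 16), (6, 4), (6, 15), (8, 7), (8, 12), (9, 7), (9, 12), (12, 6), (12, 13), (15, 5), (15, 14), (16, 4), (16, 15), (18, 8), (18, 11)}; affine count = 19; |E(F_19)| = 20.

Discriminant check: Δ ∝ 4a³ + 27b² = 4·11³ + 27·0² = 4·1331 + 27·0 ≡ 4 (mod 19). Nonzero ⇒ E is nonsingular.
For each x ∈ F_19, compute rhs = x³ + 11·x + 0 mod 19, then count y ∈ F_19 with y² ≡ rhs.
  x = 0: rhs = 0, matching y values: 0 (1 points).
  x = 1: rhs = 12, matching y values: none (0 points).
  x = 2: rhs = 11, matching y values: 7, 12 (2 points).
  x = 3: rhs = 3, matching y values: none (0 points).
  x = 4: rhs = 13, matching y values: none (0 points).
  x = 5: rhs = 9, matching y values: 3, 16 (2 points).
  x = 6: rhs = 16, matching y values: 4, 15 (2 points).
  x = 7: rhs = 2, matching y values: none (0 points).
  x = 8: rhs = 11, matching y values: 7, 12 (2 points).
  x = 9: rhs = 11, matching y values: 7, 12 (2 points).
  x = 10: rhs = 8, matching y values: none (0 points).
  x = 11: rhs = 8, matching y values: none (0 points).
  x = 12: rhs = 17, matching y values: 6, 13 (2 points).
  x = 13: rhs = 3, matching y values: none (0 points).
  x = 14: rhs = 10, matching y values: none (0 points).
  x = 15: rhs = 6, matching y values: 5, 14 (2 points).
  x = 16: rhs = 16, matching y values: 4, 15 (2 points).
  x = 17: rhs = 8, matching y values: none (0 points).
  x = 18: rhs = 7, matching y values: 8, 11 (2 points).
Total affine count: 19.
Full point count |E(F_19)| = 19 + 1 = 20.
Hasse bound: |20 − (19+1)| = |0| = 0 ≤ 2√19 ≈ 8.7178 ✓.


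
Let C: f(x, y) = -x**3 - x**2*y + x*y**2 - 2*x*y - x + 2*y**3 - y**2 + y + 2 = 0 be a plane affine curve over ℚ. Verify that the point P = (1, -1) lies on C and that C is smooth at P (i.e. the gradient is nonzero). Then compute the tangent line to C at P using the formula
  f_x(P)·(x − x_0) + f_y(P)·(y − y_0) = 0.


Tangent line at P: x + 4*y + 3 = 0.

Step 1: f(1, -1) = 0, so P lies on C.
Step 2: partial derivatives
  f_x(x, y) = -3*x**2 - 2*x*y + y**2 - 2*y - 1, f_y(x, y) = -x**2 + 2*x*y - 2*x + 6*y**2 - 2*y + 1.
  f_x(P) = 1, f_y(P) = 4 (gradient nonzero, so P is smooth).
Step 3: tangent line at P: 1·(x − 1) + 4·(y − -1) = 0.
Expanding: x + 4*y + 3 = 0.


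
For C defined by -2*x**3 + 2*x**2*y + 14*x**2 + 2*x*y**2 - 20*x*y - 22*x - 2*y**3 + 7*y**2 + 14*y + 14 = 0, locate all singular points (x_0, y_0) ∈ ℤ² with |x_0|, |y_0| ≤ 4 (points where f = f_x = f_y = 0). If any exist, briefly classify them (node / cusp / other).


Singular points: {(3, 2)}; classification: cusp.

Compute partial derivatives:
  f_x = -6*x**2 + 4*x*y + 28*x + 2*y**2 - 20*y - 22.
  f_y = 2*x**2 + 4*x*y - 20*x - 6*y**2 + 14*y + 14.
Scan x_0 ∈ {−4, ..., 4}. For each x_0, f_y(x_0, y) is a polynomial in y; find its integer roots y ∈ {−4, ..., 4}, then test f_x and f at those candidates.
  x = -4: f_y(-4, y) = -6*y**2 - 2*y + 126; no integer root y with |y| ≤ 4.
  x = -3: f_y(-3, y) = -6*y**2 + 2*y + 92; no integer root y with |y| ≤ 4.
  x = -2: f_y(-2, y) = -6*y**2 + 6*y + 62; no integer root y with |y| ≤ 4.
  x = -1: f_y(-1, y) = -6*y**2 + 10*y + 36; no integer root y with |y| ≤ 4.
  x = 0: f_y(0, y) = -6*y**2 + 14*y + 14; no integer root y with |y| ≤ 4.
  x = 1: f_y(1, y) = -6*y**2 + 18*y - 4; no integer root y with |y| ≤ 4.
  x = 2: f_y(2, y) = -6*y**2 + 22*y - 18; no integer root y with |y| ≤ 4.
  x = 3: f_y(3, y) = -6*y**2 + 26*y - 28; vanishes at y ∈ {2}. (3, 2): f_x = 0, f = 0 — SINGULAR.
  x = 4: f_y(4, y) = -6*y**2 + 30*y - 34; no integer root y with |y| ≤ 4.
Only singular point on the grid: (3, 2).
Classify: substitute x = 3 + u, y = 2 + v and expand: f = -2*u**3 + 2*u**2*v + 2*u*v**2 - 2*v**3 + v**2.
No constant or linear terms (consistent with a singular point). Quadratic part: v**2. Cubic part: -2*u**3 + 2*u**2*v + 2*u*v**2 - 2*v**3.
The quadratic part v**2 is a perfect square, so there is a single (double) tangent line v = 0, i.e. y = 2. Restricting the cubic part to that line (v = 0) leaves -2*u**3 ≠ 0, so f is not divisible by v and the branch is v² ≈ 2*u**3 to lowest order — this is a cusp.
Classification: cusp.


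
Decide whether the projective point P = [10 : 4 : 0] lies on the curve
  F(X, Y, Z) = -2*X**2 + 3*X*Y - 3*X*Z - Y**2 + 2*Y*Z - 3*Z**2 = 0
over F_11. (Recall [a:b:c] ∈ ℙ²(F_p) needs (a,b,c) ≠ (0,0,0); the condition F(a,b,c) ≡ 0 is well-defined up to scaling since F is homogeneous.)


F(10,4,0) ≡ 3 (mod 11); P is NOT on the curve.

Evaluate F(10, 4, 0) term-by-term (mod 11).
  -2*X**2 ↦ -2·100·1·1 = -200
  3*X*Y ↦ 3·10·4·1 = 120
  -3*X*Z ↦ -3·10·1·0 = 0
  -Y**2 ↦ -1·1·16·1 = -16
  2*Y*Z ↦ 2·1·4·0 = 0
  -3*Z**2 ↦ -3·1·1·0 = 0
Sum: F(10, 4, 0) = (-200) + (120) + (0) + (-16) + (0) + (0) = -96.
Reducing mod 11: -96 ≡ 3 (mod 11).
Since F(a, b, c) ≡ 3 ≠ 0 (mod 11), P does NOT lie on the curve.


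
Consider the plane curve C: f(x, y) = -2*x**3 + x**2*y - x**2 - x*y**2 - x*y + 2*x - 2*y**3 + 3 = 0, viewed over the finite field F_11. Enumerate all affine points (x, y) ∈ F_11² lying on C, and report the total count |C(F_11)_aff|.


Affine F_11-points: {(0, 6), (2, 2), (2, 4), (4, 3), (7, 9), (8, 1), (9, 0)}; count = 7.

For each of the 121 pairs (x, y) ∈ F_11², evaluate f(x, y) mod 11. Record the zeros.
  x = 0: [0↦3, 1↦1, 2↦9, 3↦4, 4↦7, 5↦6, 6↦0, 7↦10, 8↦2, 9↦8, 10↦5]  zeros at y ∈ {6}
  x = 1: [0↦2, 1↦10, 2↦4, 3↦5, 4↦1, 5↦2, 6↦7, 7↦4, 8↦3, 9↦3, 10↦3]  zeros at y ∈ ∅
  x = 2: [0↦9, 1↦7, 2↦0, 3↦9, 4↦0, 5↦5, 6↦1, 7↦9, 8↦6, 9↦2, 10↦7]  zeros at y ∈ {2, 4}
  x = 3: [0↦1, 1↦2, 2↦7, 3↦4, 4↦3, 5↦3, 6↦3, 7↦2, 8↦10, 9↦4, 10↦5]  zeros at y ∈ ∅
  x = 4: [0↦10, 1↦5, 2↦2, 3↦0, 4↦9, 5↦6, 6↦1, 7↦4, 8↦3, 9↦8, 10↦7]  zeros at y ∈ {3}
  x = 5: [0↦2, 1↦4, 2↦6, 3↦7, 4↦6, 5↦2, 6↦5, 7↦3, 8↦6, 9↦2, 10↦1]  zeros at y ∈ ∅
  x = 6: [0↦9, 1↦9, 2↦7, 3↦2, 4↦4, 5↦1, 6↦3, 7↦9, 8↦7, 9↦7, 10↦8]  zeros at y ∈ ∅
  x = 7: [0↦8, 1↦8, 2↦4, 3↦6, 4↦2, 5↦2, 6↦5, 7↦10, 8↦5, 9↦0, 10↦5]  zeros at y ∈ {9}
  x = 8: [0↦9, 1↦0, 2↦7, 3↦7, 4↦10, 5↦4, 6↦10, 7↦5, 8↦10, 9↦2, 10↦2]  zeros at y ∈ {1}
  x = 9: [0↦0, 1↦6, 2↦4, 3↦4, 4↦5, 5↦6, 6↦6, 7↦4, 8↦10, 9↦1, 10↦9]  zeros at y ∈ {0}
  x = 10: [0↦2, 1↦3, 2↦5, 3↦7, 4↦8, 5↦7, 6↦3, 7↦6, 8↦4, 9↦7, 10↦3]  zeros at y ∈ ∅
Collecting zeros: affine points = {(0, 6), (2, 2), (2, 4), (4, 3), (7, 9), (8, 1), (9, 0)}.
Total count |C(F_11)_aff| = 7.


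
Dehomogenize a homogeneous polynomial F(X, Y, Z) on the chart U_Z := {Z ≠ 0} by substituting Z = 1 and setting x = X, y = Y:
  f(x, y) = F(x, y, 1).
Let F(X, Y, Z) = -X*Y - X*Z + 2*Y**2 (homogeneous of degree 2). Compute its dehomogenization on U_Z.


f(x, y) = -x*y - x + 2*y**2

On U_Z we set Z = 1. Each monomial c·X^i·Y^j·Z^k in F becomes c·x^i·y^j·1^k = c·x^i·y^j.
Substituting Z = 1: F(X, Y, 1) = -x*y - x + 2*y**2.
Note: deg(f) ≤ deg(F) = 2; strict inequality happens when F is divisible by Z (lost terms).


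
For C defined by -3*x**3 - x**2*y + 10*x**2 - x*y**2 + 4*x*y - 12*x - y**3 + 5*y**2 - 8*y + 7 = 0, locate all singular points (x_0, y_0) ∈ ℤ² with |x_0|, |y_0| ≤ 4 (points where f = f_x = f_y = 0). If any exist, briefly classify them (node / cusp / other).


Singular points: {(1, 1)}; classification: cusp.

Compute partial derivatives:
  f_x = -9*x**2 - 2*x*y + 20*x - y**2 + 4*y - 12.
  f_y = -x**2 - 2*x*y + 4*x - 3*y**2 + 10*y - 8.
Scan x_0 ∈ {−4, ..., 4}. For each x_0, f_y(x_0, y) is a polynomial in y; find its integer roots y ∈ {−4, ..., 4}, then test f_x and f at those candidates.
  x = -4: f_y(-4, y) = -3*y**2 + 18*y - 40; no integer root y with |y| ≤ 4.
  x = -3: f_y(-3, y) = -3*y**2 + 16*y - 29; no integer root y with |y| ≤ 4.
  x = -2: f_y(-2, y) = -3*y**2 + 14*y - 20; no integer root y with |y| ≤ 4.
  x = -1: f_y(-1, y) = -3*y**2 + 12*y - 13; no integer root y with |y| ≤ 4.
  x = 0: f_y(0, y) = -3*y**2 + 10*y - 8; vanishes at y ∈ {2}. (0, 2): f_x = -8 ≠ 0.
  x = 1: f_y(1, y) = -3*y**2 + 8*y - 5; vanishes at y ∈ {1}. (1, 1): f_x = 0, f = 0 — SINGULAR.
  x = 2: f_y(2, y) = -3*y**2 + 6*y - 4; no integer root y with |y| ≤ 4.
  x = 3: f_y(3, y) = -3*y**2 + 4*y - 5; no integer root y with |y| ≤ 4.
  x = 4: f_y(4, y) = -3*y**2 + 2*y - 8; no integer root y with |y| ≤ 4.
Only singular point on the grid: (1, 1).
Classify: substitute x = 1 + u, y = 1 + v and expand: f = -3*u**3 - u**2*v - u*v**2 - v**3 + v**2.
No constant or linear terms (consistent with a singular point). Quadratic part: v**2. Cubic part: -3*u**3 - u**2*v - u*v**2 - v**3.
The quadratic part v**2 is a perfect square, so there is a single (double) tangent line v = 0, i.e. y = 1. Restricting the cubic part to that line (v = 0) leaves -3*u**3 ≠ 0, so f is not divisible by v and the branch is v² ≈ 3*u**3 to lowest order — this is a cusp.
Classification: cusp.


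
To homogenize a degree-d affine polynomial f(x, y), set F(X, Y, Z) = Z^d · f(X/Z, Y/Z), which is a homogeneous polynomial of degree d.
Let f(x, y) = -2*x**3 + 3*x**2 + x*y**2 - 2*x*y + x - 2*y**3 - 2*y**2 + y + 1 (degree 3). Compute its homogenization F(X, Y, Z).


F(X, Y, Z) = -2*X**3 + 3*X**2*Z + X*Y**2 - 2*X*Y*Z + X*Z**2 - 2*Y**3 - 2*Y**2*Z + Y*Z**2 + Z**3

deg(f) = 3.
Substitute x = X/Z, y = Y/Z into f, then multiply by Z^3.
  monomial -2·x^3·y^0 ↦ -2·X^3·Y^0·Z^0.
  monomial 3·x^2·y^0 ↦ 3·X^2·Y^0·Z^1.
  monomial 1·x^1·y^2 ↦ 1·X^1·Y^2·Z^0.
  monomial -2·x^1·y^1 ↦ -2·X^1·Y^1·Z^1.
  monomial 1·x^1·y^0 ↦ 1·X^1·Y^0·Z^2.
  monomial -2·x^0·y^3 ↦ -2·X^0·Y^3·Z^0.
  monomial -2·x^0·y^2 ↦ -2·X^0·Y^2·Z^1.
  monomial 1·x^0·y^1 ↦ 1·X^0·Y^1·Z^2.
  monomial 1·x^0·y^0 ↦ 1·X^0·Y^0·Z^3.
Collecting: F(X, Y, Z) = -2*X**3 + 3*X**2*Z + X*Y**2 - 2*X*Y*Z + X*Z**2 - 2*Y**3 - 2*Y**2*Z + Y*Z**2 + Z**3.


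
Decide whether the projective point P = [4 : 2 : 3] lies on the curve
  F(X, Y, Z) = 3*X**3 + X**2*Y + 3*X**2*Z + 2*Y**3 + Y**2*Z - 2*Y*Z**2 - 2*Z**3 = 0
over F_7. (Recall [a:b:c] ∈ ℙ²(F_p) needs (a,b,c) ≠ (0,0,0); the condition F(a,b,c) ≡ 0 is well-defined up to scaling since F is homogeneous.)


F(4,2,3) ≡ 5 (mod 7); P is NOT on the curve.

Evaluate F(4, 2, 3) term-by-term (mod 7).
  3*X**3 ↦ 3·64·1·1 = 192
  X**2*Y ↦ 1·16·2·1 = 32
  3*X**2*Z ↦ 3·16·1·3 = 144
  2*Y**3 ↦ 2·1·8·1 = 16
  Y**2*Z ↦ 1·1·4·3 = 12
  -2*Y*Z**2 ↦ -2·1·2·9 = -36
  -2*Z**3 ↦ -2·1·1·27 = -54
Sum: F(4, 2, 3) = (192) + (32) + (144) + (16) + (12) + (-36) + (-54) = 306.
Reducing mod 7: 306 ≡ 5 (mod 7).
Since F(a, b, c) ≡ 5 ≠ 0 (mod 7), P does NOT lie on the curve.


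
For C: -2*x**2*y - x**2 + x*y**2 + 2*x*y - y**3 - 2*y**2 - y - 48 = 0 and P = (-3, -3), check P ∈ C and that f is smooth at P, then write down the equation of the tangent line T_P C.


Tangent line at P: -27*x - 22*y - 147 = 0.

Step 1: f(-3, -3) = 0, so P lies on C.
Step 2: partial derivatives
  f_x(x, y) = -4*x*y - 2*x + y**2 + 2*y, f_y(x, y) = -2*x**2 + 2*x*y + 2*x - 3*y**2 - 4*y - 1.
  f_x(P) = -27, f_y(P) = -22 (gradient nonzero, so P is smooth).
Step 3: tangent line at P: -27·(x − -3) + -22·(y − -3) = 0.
Expanding: -27*x - 22*y - 147 = 0.


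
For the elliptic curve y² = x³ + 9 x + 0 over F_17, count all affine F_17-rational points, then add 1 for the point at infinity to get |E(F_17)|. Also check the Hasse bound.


Affine points = {(0, 0), (2, 3), (2, 14), (4, 7), (4, 10), (5, 0), (6, 7), (6, 10), (7, 7), (7, 10), (10, 6), (10, 11), (11, 6), (11, 11), (12, 0), (13, 6), (13, 11), (15, 5), (15, 12)}; affine count = 19; |E(F_17)| = 20.

Discriminant check: Δ ∝ 4a³ + 27b² = 4·9³ + 27·0² = 4·729 + 27·0 ≡ 9 (mod 17). Nonzero ⇒ E is nonsingular.
For each x ∈ F_17, compute rhs = x³ + 9·x + 0 mod 17, then count y ∈ F_17 with y² ≡ rhs.
  x = 0: rhs = 0, matching y values: 0 (1 points).
  x = 1: rhs = 10, matching y values: none (0 points).
  x = 2: rhs = 9, matching y values: 3, 14 (2 points).
  x = 3: rhs = 3, matching y values: none (0 points).
  x = 4: rhs = 15, matching y values: 7, 10 (2 points).
  x = 5: rhs = 0, matching y values: 0 (1 points).
  x = 6: rhs = 15, matching y values: 7, 10 (2 points).
  x = 7: rhs = 15, matching y values: 7, 10 (2 points).
  x = 8: rhs = 6, matching y values: none (0 points).
  x = 9: rhs = 11, matching y values: none (0 points).
  x = 10: rhs = 2, matching y values: 6, 11 (2 points).
  x = 11: rhs = 2, matching y values: 6, 11 (2 points).
  x = 12: rhs = 0, matching y values: 0 (1 points).
  x = 13: rhs = 2, matching y values: 6, 11 (2 points).
  x = 14: rhs = 14, matching y values: none (0 points).
  x = 15: rhs = 8, matching y values: 5, 12 (2 points).
  x = 16: rhs = 7, matching y values: none (0 points).
Total affine count: 19.
Full point count |E(F_17)| = 19 + 1 = 20.
Hasse bound: |20 − (17+1)| = |2| = 2 ≤ 2√17 ≈ 8.2462 ✓.


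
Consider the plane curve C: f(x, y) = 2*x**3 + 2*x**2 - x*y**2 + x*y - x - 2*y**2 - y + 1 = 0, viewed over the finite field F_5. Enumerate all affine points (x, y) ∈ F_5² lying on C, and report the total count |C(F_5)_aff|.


Affine F_5-points: {(0, 3), (0, 4), (2, 1), (2, 3), (3, 0)}; count = 5.

For each of the 25 pairs (x, y) ∈ F_5², evaluate f(x, y) mod 5. Record the zeros.
  x = 0: [0↦1, 1↦3, 2↦1, 3↦0, 4↦0]  zeros at y ∈ {3, 4}
  x = 1: [0↦4, 1↦1, 2↦2, 3↦2, 4↦1]  zeros at y ∈ ∅
  x = 2: [0↦3, 1↦0, 2↦4, 3↦0, 4↦3]  zeros at y ∈ {1, 3}
  x = 3: [0↦0, 1↦2, 2↦4, 3↦1, 4↦3]  zeros at y ∈ {0}
  x = 4: [0↦2, 1↦4, 2↦4, 3↦2, 4↦3]  zeros at y ∈ ∅
Collecting zeros: affine points = {(0, 3), (0, 4), (2, 1), (2, 3), (3, 0)}.
Total count |C(F_5)_aff| = 5.


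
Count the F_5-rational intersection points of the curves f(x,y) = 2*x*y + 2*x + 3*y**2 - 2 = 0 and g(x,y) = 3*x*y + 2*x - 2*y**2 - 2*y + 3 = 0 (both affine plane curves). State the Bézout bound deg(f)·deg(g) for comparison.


Common zeros: {(1, 0)}; count = 1; Bézout bound = 4.

deg(f) = 2, deg(g) = 2, so Bézout bound = 4.
Scan x ∈ F_5. For each x, list the y ∈ F_5 with f(x, y) ≡ 0 and those with g(x, y) ≡ 0 (mod 5); the common zeros in that column are the intersection.
  x = 0: f ≡ 0 at y ∈ {2, 3}; g ≡ 0 at y ∈ ∅; common: ∅.
  x = 1: f ≡ 0 at y ∈ {0, 1}; g ≡ 0 at y ∈ {0, 3}; common: {0}.
  x = 2: f ≡ 0 at y ∈ ∅; g ≡ 0 at y ∈ ∅; common: ∅.
  x = 3: f ≡ 0 at y ∈ ∅; g ≡ 0 at y ∈ {2, 4}; common: ∅.
  x = 4: f ≡ 0 at y ∈ ∅; g ≡ 0 at y ∈ ∅; common: ∅.
Collecting: common zeros = {(1, 0)}, so the count is 1.
Comparison with the Bézout bound: 1 ≤ 4 = deg(f)·deg(g), as expected for curves with no common component (the affine F_5-count falls short of the bound because intersections may lie at infinity, over extension fields, or carry multiplicity).


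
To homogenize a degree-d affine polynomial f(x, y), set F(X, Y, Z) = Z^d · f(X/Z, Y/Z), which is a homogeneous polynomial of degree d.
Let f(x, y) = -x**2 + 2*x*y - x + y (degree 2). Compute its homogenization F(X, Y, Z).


F(X, Y, Z) = -X**2 + 2*X*Y - X*Z + Y*Z

deg(f) = 2.
Substitute x = X/Z, y = Y/Z into f, then multiply by Z^2.
  monomial -1·x^2·y^0 ↦ -1·X^2·Y^0·Z^0.
  monomial 2·x^1·y^1 ↦ 2·X^1·Y^1·Z^0.
  monomial -1·x^1·y^0 ↦ -1·X^1·Y^0·Z^1.
  monomial 1·x^0·y^1 ↦ 1·X^0·Y^1·Z^1.
Collecting: F(X, Y, Z) = -X**2 + 2*X*Y - X*Z + Y*Z.


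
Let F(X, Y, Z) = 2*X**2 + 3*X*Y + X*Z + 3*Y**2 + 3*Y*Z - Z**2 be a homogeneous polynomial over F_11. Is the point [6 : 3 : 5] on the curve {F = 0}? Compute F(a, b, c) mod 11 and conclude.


F(6,3,5) ≡ 5 (mod 11); P is NOT on the curve.

Evaluate F(6, 3, 5) term-by-term (mod 11).
  2*X**2 ↦ 2·36·1·1 = 72
  3*X*Y ↦ 3·6·3·1 = 54
  X*Z ↦ 1·6·1·5 = 30
  3*Y**2 ↦ 3·1·9·1 = 27
  3*Y*Z ↦ 3·1·3·5 = 45
  -Z**2 ↦ -1·1·1·25 = -25
Sum: F(6, 3, 5) = (72) + (54) + (30) + (27) + (45) + (-25) = 203.
Reducing mod 11: 203 ≡ 5 (mod 11).
Since F(a, b, c) ≡ 5 ≠ 0 (mod 11), P does NOT lie on the curve.


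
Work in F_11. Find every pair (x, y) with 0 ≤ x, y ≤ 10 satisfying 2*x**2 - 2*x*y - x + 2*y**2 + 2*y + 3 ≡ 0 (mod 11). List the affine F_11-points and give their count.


Affine F_11-points: {(1, 3), (1, 8), (2, 4), (2, 8), (3, 6), (3, 7), (8, 3), (8, 4), (9, 2), (9, 6), (10, 2), (10, 7)}; count = 12.

For each of the 121 pairs (x, y) ∈ F_11², evaluate f(x, y) mod 11. Record the zeros.
  x = 0: [0↦3, 1↦7, 2↦4, 3↦5, 4↦10, 5↦8, 6↦10, 7↦5, 8↦4, 9↦7, 10↦3]  zeros at y ∈ ∅
  x = 1: [0↦4, 1↦6, 2↦1, 3↦0, 4↦3, 5↦10, 6↦10, 7↦3, 8↦0, 9↦1, 10↦6]  zeros at y ∈ {3, 8}
  x = 2: [0↦9, 1↦9, 2↦2, 3↦10, 4↦0, 5↦5, 6↦3, 7↦5, 8↦0, 9↦10, 10↦2]  zeros at y ∈ {4, 8}
  x = 3: [0↦7, 1↦5, 2↦7, 3↦2, 4↦1, 5↦4, 6↦0, 7↦0, 8↦4, 9↦1, 10↦2]  zeros at y ∈ {6, 7}
  x = 4: [0↦9, 1↦5, 2↦5, 3↦9, 4↦6, 5↦7, 6↦1, 7↦10, 8↦1, 9↦7, 10↦6]  zeros at y ∈ ∅
  x = 5: [0↦4, 1↦9, 2↦7, 3↦9, 4↦4, 5↦3, 6↦6, 7↦2, 8↦2, 9↦6, 10↦3]  zeros at y ∈ ∅
  x = 6: [0↦3, 1↦6, 2↦2, 3↦2, 4↦6, 5↦3, 6↦4, 7↦9, 8↦7, 9↦9, 10↦4]  zeros at y ∈ ∅
  x = 7: [0↦6, 1↦7, 2↦1, 3↦10, 4↦1, 5↦7, 6↦6, 7↦9, 8↦5, 9↦5, 10↦9]  zeros at y ∈ ∅
  x = 8: [0↦2, 1↦1, 2↦4, 3↦0, 4↦0, 5↦4, 6↦1, 7↦2, 8↦7, 9↦5, 10↦7]  zeros at y ∈ {3, 4}
  x = 9: [0↦2, 1↦10, 2↦0, 3↦5, 4↦3, 5↦5, 6↦0, 7↦10, 8↦2, 9↦9, 10↦9]  zeros at y ∈ {2, 6}
  x = 10: [0↦6, 1↦1, 2↦0, 3↦3, 4↦10, 5↦10, 6↦3, 7↦0, 8↦1, 9↦6, 10↦4]  zeros at y ∈ {2, 7}
Collecting zeros: affine points = {(1, 3), (1, 8), (2, 4), (2, 8), (3, 6), (3, 7), (8, 3), (8, 4), (9, 2), (9, 6), (10, 2), (10, 7)}.
Total count |C(F_11)_aff| = 12.


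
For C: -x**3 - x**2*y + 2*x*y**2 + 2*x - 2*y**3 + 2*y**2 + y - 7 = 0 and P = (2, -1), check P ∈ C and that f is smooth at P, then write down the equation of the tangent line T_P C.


Tangent line at P: -4*x - 21*y - 13 = 0.

Step 1: f(2, -1) = 0, so P lies on C.
Step 2: partial derivatives
  f_x(x, y) = -3*x**2 - 2*x*y + 2*y**2 + 2, f_y(x, y) = -x**2 + 4*x*y - 6*y**2 + 4*y + 1.
  f_x(P) = -4, f_y(P) = -21 (gradient nonzero, so P is smooth).
Step 3: tangent line at P: -4·(x − 2) + -21·(y − -1) = 0.
Expanding: -4*x - 21*y - 13 = 0.


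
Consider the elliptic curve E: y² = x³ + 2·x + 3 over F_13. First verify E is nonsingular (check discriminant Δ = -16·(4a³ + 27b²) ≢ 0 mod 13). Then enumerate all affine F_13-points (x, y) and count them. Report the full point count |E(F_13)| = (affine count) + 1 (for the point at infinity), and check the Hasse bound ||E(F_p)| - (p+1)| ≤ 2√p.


Affine points = {(0, 4), (0, 9), (3, 6), (3, 7), (4, 6), (4, 7), (6, 6), (6, 7), (7, 3), (7, 10), (9, 3), (9, 10), (10, 3), (10, 10), (11, 2), (11, 11), (12, 0)}; affine count = 17; |E(F_13)| = 18.

Discriminant check: Δ ∝ 4a³ + 27b² = 4·2³ + 27·3² = 4·8 + 27·9 ≡ 2 (mod 13). Nonzero ⇒ E is nonsingular.
For each x ∈ F_13, compute rhs = x³ + 2·x + 3 mod 13, then count y ∈ F_13 with y² ≡ rhs.
  x = 0: rhs = 3, matching y values: 4, 9 (2 points).
  x = 1: rhs = 6, matching y values: none (0 points).
  x = 2: rhs = 2, matching y values: none (0 points).
  x = 3: rhs = 10, matching y values: 6, 7 (2 points).
  x = 4: rhs = 10, matching y values: 6, 7 (2 points).
  x = 5: rhs = 8, matching y values: none (0 points).
  x = 6: rhs = 10, matching y values: 6, 7 (2 points).
  x = 7: rhs = 9, matching y values: 3, 10 (2 points).
  x = 8: rhs = 11, matching y values: none (0 points).
  x = 9: rhs = 9, matching y values: 3, 10 (2 points).
  x = 10: rhs = 9, matching y values: 3, 10 (2 points).
  x = 11: rhs = 4, matching y values: 2, 11 (2 points).
  x = 12: rhs = 0, matching y values: 0 (1 points).
Total affine count: 17.
Full point count |E(F_13)| = 17 + 1 = 18.
Hasse bound: |18 − (13+1)| = |4| = 4 ≤ 2√13 ≈ 7.2111 ✓.


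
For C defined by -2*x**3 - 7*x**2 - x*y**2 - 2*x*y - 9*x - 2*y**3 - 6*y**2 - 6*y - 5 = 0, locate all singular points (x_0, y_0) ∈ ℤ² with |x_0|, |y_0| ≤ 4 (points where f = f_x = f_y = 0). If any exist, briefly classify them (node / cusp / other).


Singular points: {(-1, -1)}; classification: node.

Compute partial derivatives:
  f_x = -6*x**2 - 14*x - y**2 - 2*y - 9.
  f_y = -2*x*y - 2*x - 6*y**2 - 12*y - 6.
Scan x_0 ∈ {−4, ..., 4}. For each x_0, f_y(x_0, y) is a polynomial in y; find its integer roots y ∈ {−4, ..., 4}, then test f_x and f at those candidates.
  x = -4: f_y(-4, y) = -6*y**2 - 4*y + 2; vanishes at y ∈ {-1}. (-4, -1): f_x = -48 ≠ 0.
  x = -3: f_y(-3, y) = -6*y**2 - 6*y; vanishes at y ∈ {-1, 0}. (-3, -1): f_x = -20 ≠ 0; (-3, 0): f_x = -21 ≠ 0.
  x = -2: f_y(-2, y) = -6*y**2 - 8*y - 2; vanishes at y ∈ {-1}. (-2, -1): f_x = -4 ≠ 0.
  x = -1: f_y(-1, y) = -6*y**2 - 10*y - 4; vanishes at y ∈ {-1}. (-1, -1): f_x = 0, f = 0 — SINGULAR.
  x = 0: f_y(0, y) = -6*y**2 - 12*y - 6; vanishes at y ∈ {-1}. (0, -1): f_x = -8 ≠ 0.
  x = 1: f_y(1, y) = -6*y**2 - 14*y - 8; vanishes at y ∈ {-1}. (1, -1): f_x = -28 ≠ 0.
  x = 2: f_y(2, y) = -6*y**2 - 16*y - 10; vanishes at y ∈ {-1}. (2, -1): f_x = -60 ≠ 0.
  x = 3: f_y(3, y) = -6*y**2 - 18*y - 12; vanishes at y ∈ {-2, -1}. (3, -2): f_x = -105 ≠ 0; (3, -1): f_x = -104 ≠ 0.
  x = 4: f_y(4, y) = -6*y**2 - 20*y - 14; vanishes at y ∈ {-1}. (4, -1): f_x = -160 ≠ 0.
Only singular point on the grid: (-1, -1).
Classify: substitute x = -1 + u, y = -1 + v and expand: f = -2*u**3 - u**2 - u*v**2 - 2*v**3 + v**2.
No constant or linear terms (consistent with a singular point). Quadratic part: -u**2 + v**2. Cubic part: -2*u**3 - u*v**2 - 2*v**3.
The quadratic part v**2 - u**2 = (v − u)(v + u) splits into two distinct linear factors, so there are two distinct tangent lines y − -1 = ±(x − -1) — this is a node (ordinary double point).
Classification: node.


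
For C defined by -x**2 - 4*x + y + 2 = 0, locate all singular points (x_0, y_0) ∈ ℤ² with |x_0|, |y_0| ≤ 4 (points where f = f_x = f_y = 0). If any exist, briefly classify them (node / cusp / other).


No singular points in the scanned grid; C is smooth there.

Compute partial derivatives:
  f_x = -2*x - 4.
  f_y = 1.
f_y = 1 is a nonzero constant, so f_y never vanishes: no point (x, y) can satisfy f = f_x = f_y = 0. In particular no (x, y) ∈ {−4, ..., 4}² is singular; the curve is smooth.


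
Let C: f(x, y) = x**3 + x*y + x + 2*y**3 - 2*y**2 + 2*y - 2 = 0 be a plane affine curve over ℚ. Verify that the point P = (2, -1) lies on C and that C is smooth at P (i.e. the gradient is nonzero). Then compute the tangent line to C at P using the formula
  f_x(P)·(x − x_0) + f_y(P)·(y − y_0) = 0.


Tangent line at P: 12*x + 14*y - 10 = 0.

Step 1: f(2, -1) = 0, so P lies on C.
Step 2: partial derivatives
  f_x(x, y) = 3*x**2 + y + 1, f_y(x, y) = x + 6*y**2 - 4*y + 2.
  f_x(P) = 12, f_y(P) = 14 (gradient nonzero, so P is smooth).
Step 3: tangent line at P: 12·(x − 2) + 14·(y − -1) = 0.
Expanding: 12*x + 14*y - 10 = 0.


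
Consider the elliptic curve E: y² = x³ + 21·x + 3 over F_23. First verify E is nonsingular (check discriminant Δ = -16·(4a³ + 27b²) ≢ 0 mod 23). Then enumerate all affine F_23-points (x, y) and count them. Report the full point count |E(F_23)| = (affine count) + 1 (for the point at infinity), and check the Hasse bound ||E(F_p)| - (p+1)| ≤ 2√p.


Affine points = {(0, 7), (0, 16), (1, 5), (1, 18), (3, 1), (3, 22), (4, 6), (4, 17), (5, 7), (5, 16), (6, 0), (8, 4), (8, 19), (9, 1), (9, 22), (11, 1), (11, 22), (13, 9), (13, 14), (15, 6), (15, 17), (17, 11), (17, 12), (18, 7), (18, 16), (19, 4), (19, 19), (22, 2), (22, 21)}; affine count = 29; |E(F_23)| = 30.

Discriminant check: Δ ∝ 4a³ + 27b² = 4·21³ + 27·3² = 4·9261 + 27·9 ≡ 4 (mod 23). Nonzero ⇒ E is nonsingular.
For each x ∈ F_23, compute rhs = x³ + 21·x + 3 mod 23, then count y ∈ F_23 with y² ≡ rhs.
  x = 0: rhs = 3, matching y values: 7, 16 (2 points).
  x = 1: rhs = 2, matching y values: 5, 18 (2 points).
  x = 2: rhs = 7, matching y values: none (0 points).
  x = 3: rhs = 1, matching y values: 1, 22 (2 points).
  x = 4: rhs = 13, matching y values: 6, 17 (2 points).
  x = 5: rhs = 3, matching y values: 7, 16 (2 points).
  x = 6: rhs = 0, matching y values: 0 (1 points).
  x = 7: rhs = 10, matching y values: none (0 points).
  x = 8: rhs = 16, matching y values: 4, 19 (2 points).
  x = 9: rhs = 1, matching y values: 1, 22 (2 points).
  x = 10: rhs = 17, matching y values: none (0 points).
  x = 11: rhs = 1, matching y values: 1, 22 (2 points).
  x = 12: rhs = 5, matching y values: none (0 points).
  x = 13: rhs = 12, matching y values: 9, 14 (2 points).
  x = 14: rhs = 5, matching y values: none (0 points).
  x = 15: rhs = 13, matching y values: 6, 17 (2 points).
  x = 16: rhs = 19, matching y values: none (0 points).
  x = 17: rhs = 6, matching y values: 11, 12 (2 points).
  x = 18: rhs = 3, matching y values: 7, 16 (2 points).
  x = 19: rhs = 16, matching y values: 4, 19 (2 points).
  x = 20: rhs = 5, matching y values: none (0 points).
  x = 21: rhs = 22, matching y values: none (0 points).
  x = 22: rhs = 4, matching y values: 2, 21 (2 points).
Total affine count: 29.
Full point count |E(F_23)| = 29 + 1 = 30.
Hasse bound: |30 − (23+1)| = |6| = 6 ≤ 2√23 ≈ 9.5917 ✓.


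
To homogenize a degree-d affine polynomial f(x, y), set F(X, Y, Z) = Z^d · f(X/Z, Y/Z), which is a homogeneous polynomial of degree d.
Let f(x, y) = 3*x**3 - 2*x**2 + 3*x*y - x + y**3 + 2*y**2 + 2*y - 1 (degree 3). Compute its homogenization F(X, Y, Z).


F(X, Y, Z) = 3*X**3 - 2*X**2*Z + 3*X*Y*Z - X*Z**2 + Y**3 + 2*Y**2*Z + 2*Y*Z**2 - Z**3

deg(f) = 3.
Substitute x = X/Z, y = Y/Z into f, then multiply by Z^3.
  monomial 3·x^3·y^0 ↦ 3·X^3·Y^0·Z^0.
  monomial -2·x^2·y^0 ↦ -2·X^2·Y^0·Z^1.
  monomial 3·x^1·y^1 ↦ 3·X^1·Y^1·Z^1.
  monomial -1·x^1·y^0 ↦ -1·X^1·Y^0·Z^2.
  monomial 1·x^0·y^3 ↦ 1·X^0·Y^3·Z^0.
  monomial 2·x^0·y^2 ↦ 2·X^0·Y^2·Z^1.
  monomial 2·x^0·y^1 ↦ 2·X^0·Y^1·Z^2.
  monomial -1·x^0·y^0 ↦ -1·X^0·Y^0·Z^3.
Collecting: F(X, Y, Z) = 3*X**3 - 2*X**2*Z + 3*X*Y*Z - X*Z**2 + Y**3 + 2*Y**2*Z + 2*Y*Z**2 - Z**3.


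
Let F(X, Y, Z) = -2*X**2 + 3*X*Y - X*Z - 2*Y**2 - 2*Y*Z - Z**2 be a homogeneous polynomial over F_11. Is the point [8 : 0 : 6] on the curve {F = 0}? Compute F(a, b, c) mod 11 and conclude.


F(8,0,6) ≡ 8 (mod 11); P is NOT on the curve.

Evaluate F(8, 0, 6) term-by-term (mod 11).
  -2*X**2 ↦ -2·64·1·1 = -128
  3*X*Y ↦ 3·8·0·1 = 0
  -X*Z ↦ -1·8·1·6 = -48
  -2*Y**2 ↦ -2·1·0·1 = 0
  -2*Y*Z ↦ -2·1·0·6 = 0
  -Z**2 ↦ -1·1·1·36 = -36
Sum: F(8, 0, 6) = (-128) + (0) + (-48) + (0) + (0) + (-36) = -212.
Reducing mod 11: -212 ≡ 8 (mod 11).
Since F(a, b, c) ≡ 8 ≠ 0 (mod 11), P does NOT lie on the curve.


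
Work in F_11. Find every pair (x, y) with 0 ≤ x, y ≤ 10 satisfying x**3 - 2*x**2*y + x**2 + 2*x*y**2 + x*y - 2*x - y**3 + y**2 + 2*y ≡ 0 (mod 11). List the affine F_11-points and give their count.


Affine F_11-points: {(0, 0), (0, 2), (0, 10), (1, 0), (2, 9), (7, 4), (9, 0)}; count = 7.

For each of the 121 pairs (x, y) ∈ F_11², evaluate f(x, y) mod 11. Record the zeros.
  x = 0: [0↦0, 1↦2, 2↦0, 3↦10, 4↦4, 5↦9, 6↦8, 7↦6, 8↦8, 9↦8, 10↦0]  zeros at y ∈ {0, 2, 10}
  x = 1: [0↦0, 1↦3, 2↦6, 3↦3, 4↦10, 5↦10, 6↦8, 7↦9, 8↦7, 9↦7, 10↦3]  zeros at y ∈ {0}
  x = 2: [0↦8, 1↦8, 2↦1, 3↦3, 4↦8, 5↦10, 6↦3, 7↦3, 8↦4, 9↦0, 10↦7]  zeros at y ∈ {9}
  x = 3: [0↦8, 1↦1, 2↦2, 3↦5, 4↦4, 5↦4, 6↦10, 7↦5, 8↦5, 9↦4, 10↦7]  zeros at y ∈ ∅
  x = 4: [0↦6, 1↦10, 2↦4, 3↦4, 4↦4, 5↦9, 6↦2, 7↦10, 8↦5, 9↦3, 10↦9]  zeros at y ∈ ∅
  x = 5: [0↦8, 1↦8, 2↦2, 3↦6, 4↦3, 5↦9, 6↦7, 7↦2, 8↦10, 9↦3, 10↦8]  zeros at y ∈ ∅
  x = 6: [0↦9, 1↦1, 2↦2, 3↦6, 4↦7, 5↦10, 6↦9, 7↦9, 8↦4, 9↦10, 10↦10]  zeros at y ∈ ∅
  x = 7: [0↦4, 1↦6, 2↦10, 3↦10, 4↦0, 5↦7, 6↦3, 7↦4, 8↦4, 9↦8, 10↦10]  zeros at y ∈ {4}
  x = 8: [0↦10, 1↦7, 2↦10, 3↦2, 4↦10, 5↦6, 6↦6, 7↦4, 8↦5, 9↦3, 10↦3]  zeros at y ∈ ∅
  x = 9: [0↦0, 1↦10, 2↦8, 3↦10, 4↦10, 5↦2, 6↦2, 7↦4, 8↦2, 9↦1, 10↦6]  zeros at y ∈ {0}
  x = 10: [0↦2, 1↦10, 2↦10, 3↦7, 4↦6, 5↦1, 6↦8, 7↦10, 8↦1, 9↦8, 10↦3]  zeros at y ∈ ∅
Collecting zeros: affine points = {(0, 0), (0, 2), (0, 10), (1, 0), (2, 9), (7, 4), (9, 0)}.
Total count |C(F_11)_aff| = 7.


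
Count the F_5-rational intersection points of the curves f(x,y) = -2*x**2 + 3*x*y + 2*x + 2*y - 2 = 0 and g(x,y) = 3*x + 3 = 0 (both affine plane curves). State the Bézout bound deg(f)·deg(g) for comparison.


Common zeros: {(4, 4)}; count = 1; Bézout bound = 2.

deg(f) = 2, deg(g) = 1, so Bézout bound = 2.
Scan x ∈ F_5. For each x, list the y ∈ F_5 with f(x, y) ≡ 0 and those with g(x, y) ≡ 0 (mod 5); the common zeros in that column are the intersection.
  x = 0: f ≡ 0 at y ∈ {1}; g ≡ 0 at y ∈ ∅; common: ∅.
  x = 1: f ≡ 0 at y ∈ ∅; g ≡ 0 at y ∈ ∅; common: ∅.
  x = 2: f ≡ 0 at y ∈ {2}; g ≡ 0 at y ∈ ∅; common: ∅.
  x = 3: f ≡ 0 at y ∈ {4}; g ≡ 0 at y ∈ ∅; common: ∅.
  x = 4: f ≡ 0 at y ∈ {4}; g ≡ 0 at y ∈ {0, 1, 2, 3, 4}; common: {4}.
Collecting: common zeros = {(4, 4)}, so the count is 1.
Comparison with the Bézout bound: 1 ≤ 2 = deg(f)·deg(g), as expected for curves with no common component (the affine F_5-count falls short of the bound because intersections may lie at infinity, over extension fields, or carry multiplicity).


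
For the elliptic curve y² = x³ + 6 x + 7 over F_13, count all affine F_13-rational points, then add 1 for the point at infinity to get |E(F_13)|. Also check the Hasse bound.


Affine points = {(1, 1), (1, 12), (2, 1), (2, 12), (3, 0), (4, 2), (4, 11), (6, 5), (6, 8), (9, 6), (9, 7), (10, 1), (10, 12), (11, 0), (12, 0)}; affine count = 15; |E(F_13)| = 16.

Discriminant check: Δ ∝ 4a³ + 27b² = 4·6³ + 27·7² = 4·216 + 27·49 ≡ 3 (mod 13). Nonzero ⇒ E is nonsingular.
For each x ∈ F_13, compute rhs = x³ + 6·x + 7 mod 13, then count y ∈ F_13 with y² ≡ rhs.
  x = 0: rhs = 7, matching y values: none (0 points).
  x = 1: rhs = 1, matching y values: 1, 12 (2 points).
  x = 2: rhs = 1, matching y values: 1, 12 (2 points).
  x = 3: rhs = 0, matching y values: 0 (1 points).
  x = 4: rhs = 4, matching y values: 2, 11 (2 points).
  x = 5: rhs = 6, matching y values: none (0 points).
  x = 6: rhs = 12, matching y values: 5, 8 (2 points).
  x = 7: rhs = 2, matching y values: none (0 points).
  x = 8: rhs = 8, matching y values: none (0 points).
  x = 9: rhs = 10, matching y values: 6, 7 (2 points).
  x = 10: rhs = 1, matching y values: 1, 12 (2 points).
  x = 11: rhs = 0, matching y values: 0 (1 points).
  x = 12: rhs = 0, matching y values: 0 (1 points).
Total affine count: 15.
Full point count |E(F_13)| = 15 + 1 = 16.
Hasse bound: |16 − (13+1)| = |2| = 2 ≤ 2√13 ≈ 7.2111 ✓.


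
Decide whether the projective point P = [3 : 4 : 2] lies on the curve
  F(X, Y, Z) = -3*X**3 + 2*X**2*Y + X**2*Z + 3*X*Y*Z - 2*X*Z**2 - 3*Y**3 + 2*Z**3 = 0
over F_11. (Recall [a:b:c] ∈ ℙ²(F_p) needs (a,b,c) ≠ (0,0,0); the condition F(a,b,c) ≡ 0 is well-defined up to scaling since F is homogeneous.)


F(3,4,2) ≡ 2 (mod 11); P is NOT on the curve.

Evaluate F(3, 4, 2) term-by-term (mod 11).
  -3*X**3 ↦ -3·27·1·1 = -81
  2*X**2*Y ↦ 2·9·4·1 = 72
  X**2*Z ↦ 1·9·1·2 = 18
  3*X*Y*Z ↦ 3·3·4·2 = 72
  -2*X*Z**2 ↦ -2·3·1·4 = -24
  -3*Y**3 ↦ -3·1·64·1 = -192
  2*Z**3 ↦ 2·1·1·8 = 16
Sum: F(3, 4, 2) = (-81) + (72) + (18) + (72) + (-24) + (-192) + (16) = -119.
Reducing mod 11: -119 ≡ 2 (mod 11).
Since F(a, b, c) ≡ 2 ≠ 0 (mod 11), P does NOT lie on the curve.


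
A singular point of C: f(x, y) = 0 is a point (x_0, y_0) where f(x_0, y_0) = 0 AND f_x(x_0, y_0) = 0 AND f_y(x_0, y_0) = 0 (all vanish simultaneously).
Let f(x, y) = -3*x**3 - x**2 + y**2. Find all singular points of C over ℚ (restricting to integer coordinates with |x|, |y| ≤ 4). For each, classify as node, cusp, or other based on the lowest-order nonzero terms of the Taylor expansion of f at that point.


Singular points: {(0, 0)}; classification: node.

Compute partial derivatives:
  f_x = -9*x**2 - 2*x.
  f_y = 2*y.
Scan x_0 ∈ {−4, ..., 4}. For each x_0, f_y(x_0, y) is a polynomial in y; find its integer roots y ∈ {−4, ..., 4}, then test f_x and f at those candidates.
  x = -4: f_y(-4, y) = 2*y; vanishes at y ∈ {0}. (-4, 0): f_x = -136 ≠ 0.
  x = -3: f_y(-3, y) = 2*y; vanishes at y ∈ {0}. (-3, 0): f_x = -75 ≠ 0.
  x = -2: f_y(-2, y) = 2*y; vanishes at y ∈ {0}. (-2, 0): f_x = -32 ≠ 0.
  x = -1: f_y(-1, y) = 2*y; vanishes at y ∈ {0}. (-1, 0): f_x = -7 ≠ 0.
  x = 0: f_y(0, y) = 2*y; vanishes at y ∈ {0}. (0, 0): f_x = 0, f = 0 — SINGULAR.
  x = 1: f_y(1, y) = 2*y; vanishes at y ∈ {0}. (1, 0): f_x = -11 ≠ 0.
  x = 2: f_y(2, y) = 2*y; vanishes at y ∈ {0}. (2, 0): f_x = -40 ≠ 0.
  x = 3: f_y(3, y) = 2*y; vanishes at y ∈ {0}. (3, 0): f_x = -87 ≠ 0.
  x = 4: f_y(4, y) = 2*y; vanishes at y ∈ {0}. (4, 0): f_x = -152 ≠ 0.
Only singular point on the grid: (0, 0).
Classify: substitute x = 0 + u, y = 0 + v and expand: f = -3*u**3 - u**2 + v**2.
No constant or linear terms (consistent with a singular point). Quadratic part: -u**2 + v**2. Cubic part: -3*u**3.
The quadratic part v**2 - u**2 = (v − u)(v + u) splits into two distinct linear factors, so there are two distinct tangent lines y − 0 = ±(x − 0) — this is a node (ordinary double point).
Classification: node.
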